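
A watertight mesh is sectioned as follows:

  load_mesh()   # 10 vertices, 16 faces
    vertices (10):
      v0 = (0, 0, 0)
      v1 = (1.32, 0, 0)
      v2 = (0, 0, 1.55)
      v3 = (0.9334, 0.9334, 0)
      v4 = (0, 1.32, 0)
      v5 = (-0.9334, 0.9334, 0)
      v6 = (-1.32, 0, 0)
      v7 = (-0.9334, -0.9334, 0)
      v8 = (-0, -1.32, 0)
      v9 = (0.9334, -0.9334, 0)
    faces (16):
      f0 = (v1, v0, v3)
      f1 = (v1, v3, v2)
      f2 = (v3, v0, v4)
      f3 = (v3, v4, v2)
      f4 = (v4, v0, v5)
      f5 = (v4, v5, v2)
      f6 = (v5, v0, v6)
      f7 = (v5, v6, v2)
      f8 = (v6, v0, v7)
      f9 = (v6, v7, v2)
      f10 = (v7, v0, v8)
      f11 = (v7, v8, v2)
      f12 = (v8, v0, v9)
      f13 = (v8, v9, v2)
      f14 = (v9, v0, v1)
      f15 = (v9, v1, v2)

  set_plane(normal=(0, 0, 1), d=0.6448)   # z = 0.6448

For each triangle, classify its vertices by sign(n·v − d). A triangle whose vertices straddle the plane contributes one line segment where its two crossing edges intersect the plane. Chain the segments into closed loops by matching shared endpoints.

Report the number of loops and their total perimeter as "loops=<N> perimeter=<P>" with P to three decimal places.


loops=1 perimeter=4.720

Straddling triangles (8 of 16):
  (v1,v3,v2) [--+] → (0.545106, 0.545106, 0.6448)–(0.77088, 0, 0.6448)  len=0.5900
  (v3,v4,v2) [--+] → (0, 0.77088, 0.6448)–(0.545106, 0.545106, 0.6448)  len=0.5900
  (v4,v5,v2) [--+] → (-0.545106, 0.545106, 0.6448)–(0, 0.77088, 0.6448)  len=0.5900
  (v5,v6,v2) [--+] → (-0.77088, 0, 0.6448)–(-0.545106, 0.545106, 0.6448)  len=0.5900
  (v6,v7,v2) [--+] → (-0.545106, -0.545106, 0.6448)–(-0.77088, 0, 0.6448)  len=0.5900
  (v7,v8,v2) [--+] → (0, -0.77088, 0.6448)–(-0.545106, -0.545106, 0.6448)  len=0.5900
  (v8,v9,v2) [--+] → (0.545106, -0.545106, 0.6448)–(0, -0.77088, 0.6448)  len=0.5900
  (v9,v1,v2) [--+] → (0.77088, 0, 0.6448)–(0.545106, -0.545106, 0.6448)  len=0.5900

Chained into 1 loop(s):
  loop 1: 8 segments, perimeter = 4.7201
Total perimeter = 4.720


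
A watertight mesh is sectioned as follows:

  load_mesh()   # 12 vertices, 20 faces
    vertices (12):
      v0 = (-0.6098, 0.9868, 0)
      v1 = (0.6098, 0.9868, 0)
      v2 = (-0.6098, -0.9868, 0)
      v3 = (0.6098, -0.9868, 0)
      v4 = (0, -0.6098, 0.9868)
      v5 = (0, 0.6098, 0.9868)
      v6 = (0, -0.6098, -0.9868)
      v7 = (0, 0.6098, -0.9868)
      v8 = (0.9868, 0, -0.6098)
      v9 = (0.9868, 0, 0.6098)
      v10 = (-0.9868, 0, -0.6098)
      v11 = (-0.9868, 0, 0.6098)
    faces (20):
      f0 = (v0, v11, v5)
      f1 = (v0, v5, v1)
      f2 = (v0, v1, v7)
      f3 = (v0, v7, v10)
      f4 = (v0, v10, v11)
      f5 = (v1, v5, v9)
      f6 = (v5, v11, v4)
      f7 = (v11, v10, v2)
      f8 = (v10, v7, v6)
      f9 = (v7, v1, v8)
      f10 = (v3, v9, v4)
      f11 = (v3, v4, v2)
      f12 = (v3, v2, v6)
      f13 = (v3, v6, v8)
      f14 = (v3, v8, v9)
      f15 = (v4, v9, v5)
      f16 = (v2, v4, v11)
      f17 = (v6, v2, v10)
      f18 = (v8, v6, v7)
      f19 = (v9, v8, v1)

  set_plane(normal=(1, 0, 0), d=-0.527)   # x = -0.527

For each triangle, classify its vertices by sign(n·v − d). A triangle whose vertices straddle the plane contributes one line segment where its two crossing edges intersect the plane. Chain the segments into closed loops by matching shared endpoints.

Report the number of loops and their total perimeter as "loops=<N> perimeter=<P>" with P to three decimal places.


loops=1 perimeter=5.396

Straddling triangles (10 of 20):
  (v0,v11,v5) [--+] → (-0.527, 0.284137, 0.785463)–(-0.527, 0.93561, 0.13399)  len=0.9213
  (v0,v5,v1) [-++] → (-0.527, 0.93561, 0.13399)–(-0.527, 0.9868, 0)  len=0.1434
  (v0,v1,v7) [-++] → (-0.527, 0.9868, 0)–(-0.527, 0.93561, -0.13399)  len=0.1434
  (v0,v7,v10) [-+-] → (-0.527, 0.93561, -0.13399)–(-0.527, 0.284137, -0.785463)  len=0.9213
  (v5,v11,v4) [+-+] → (-0.527, 0.284137, 0.785463)–(-0.527, -0.284137, 0.785463)  len=0.5683
  (v10,v7,v6) [-++] → (-0.527, 0.284137, -0.785463)–(-0.527, -0.284137, -0.785463)  len=0.5683
  (v3,v4,v2) [++-] → (-0.527, -0.93561, 0.13399)–(-0.527, -0.9868, 0)  len=0.1434
  (v3,v2,v6) [+-+] → (-0.527, -0.9868, 0)–(-0.527, -0.93561, -0.13399)  len=0.1434
  (v2,v4,v11) [-+-] → (-0.527, -0.93561, 0.13399)–(-0.527, -0.284137, 0.785463)  len=0.9213
  (v6,v2,v10) [+--] → (-0.527, -0.93561, -0.13399)–(-0.527, -0.284137, -0.785463)  len=0.9213

Chained into 1 loop(s):
  loop 1: 10 segments, perimeter = 5.3956
Total perimeter = 5.396


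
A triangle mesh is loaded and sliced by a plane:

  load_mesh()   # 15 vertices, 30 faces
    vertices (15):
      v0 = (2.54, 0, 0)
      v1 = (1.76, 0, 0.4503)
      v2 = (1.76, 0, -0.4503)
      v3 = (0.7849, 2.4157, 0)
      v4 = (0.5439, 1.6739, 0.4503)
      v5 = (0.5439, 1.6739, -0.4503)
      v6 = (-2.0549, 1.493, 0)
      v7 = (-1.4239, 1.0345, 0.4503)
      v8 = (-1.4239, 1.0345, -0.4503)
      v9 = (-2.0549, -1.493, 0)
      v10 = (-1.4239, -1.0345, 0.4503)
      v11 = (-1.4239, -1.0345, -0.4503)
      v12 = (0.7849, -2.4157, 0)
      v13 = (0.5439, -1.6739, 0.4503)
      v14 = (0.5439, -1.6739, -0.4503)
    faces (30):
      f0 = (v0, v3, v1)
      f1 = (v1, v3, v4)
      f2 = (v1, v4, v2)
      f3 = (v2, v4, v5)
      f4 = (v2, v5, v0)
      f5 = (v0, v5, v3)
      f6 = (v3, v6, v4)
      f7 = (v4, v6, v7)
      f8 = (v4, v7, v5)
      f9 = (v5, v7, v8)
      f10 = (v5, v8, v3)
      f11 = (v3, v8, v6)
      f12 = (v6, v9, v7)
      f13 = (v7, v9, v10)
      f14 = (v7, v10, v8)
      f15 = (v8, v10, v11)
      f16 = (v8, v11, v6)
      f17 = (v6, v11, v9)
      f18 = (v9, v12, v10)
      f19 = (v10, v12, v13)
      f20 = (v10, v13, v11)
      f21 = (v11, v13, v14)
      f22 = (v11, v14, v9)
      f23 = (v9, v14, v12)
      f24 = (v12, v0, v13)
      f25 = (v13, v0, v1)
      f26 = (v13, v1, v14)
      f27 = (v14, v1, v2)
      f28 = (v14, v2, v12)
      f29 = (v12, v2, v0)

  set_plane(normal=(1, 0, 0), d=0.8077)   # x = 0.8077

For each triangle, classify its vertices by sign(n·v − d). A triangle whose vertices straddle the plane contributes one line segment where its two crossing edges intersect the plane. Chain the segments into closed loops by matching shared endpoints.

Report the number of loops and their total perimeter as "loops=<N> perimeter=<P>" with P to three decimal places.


Straddling triangles (12 of 30):
  (v0,v3,v1) [+-+] → (0.8077, 2.38432, 0)–(0.8077, 2.35922, 0.010529)  len=0.0272
  (v1,v3,v4) [+--] → (0.8077, 2.35922, 0.010529)–(0.8077, 1.31079, 0.4503)  len=1.1369
  (v1,v4,v2) [+-+] → (0.8077, 1.31079, 0.4503)–(0.8077, 1.31079, 0.254939)  len=0.1954
  (v2,v4,v5) [+--] → (0.8077, 1.31079, 0.254939)–(0.8077, 1.31079, -0.4503)  len=0.7052
  (v2,v5,v0) [+-+] → (0.8077, 1.31079, -0.4503)–(0.8077, 1.45268, -0.390789)  len=0.1539
  (v0,v5,v3) [+--] → (0.8077, 1.45268, -0.390789)–(0.8077, 2.38432, 0)  len=1.0103
  (v12,v0,v13) [-+-] → (0.8077, -2.38432, 0)–(0.8077, -1.45268, 0.390789)  len=1.0103
  (v13,v0,v1) [-++] → (0.8077, -1.45268, 0.390789)–(0.8077, -1.31079, 0.4503)  len=0.1539
  (v13,v1,v14) [-+-] → (0.8077, -1.31079, 0.4503)–(0.8077, -1.31079, -0.254939)  len=0.7052
  (v14,v1,v2) [-++] → (0.8077, -1.31079, -0.254939)–(0.8077, -1.31079, -0.4503)  len=0.1954
  (v14,v2,v12) [-+-] → (0.8077, -1.31079, -0.4503)–(0.8077, -2.35922, -0.010529)  len=1.1369
  (v12,v2,v0) [-++] → (0.8077, -2.35922, -0.010529)–(0.8077, -2.38432, 0)  len=0.0272

Chained into 2 loop(s):
  loop 1: 6 segments, perimeter = 3.2289
  loop 2: 6 segments, perimeter = 3.2289
Total perimeter = 6.458

loops=2 perimeter=6.458


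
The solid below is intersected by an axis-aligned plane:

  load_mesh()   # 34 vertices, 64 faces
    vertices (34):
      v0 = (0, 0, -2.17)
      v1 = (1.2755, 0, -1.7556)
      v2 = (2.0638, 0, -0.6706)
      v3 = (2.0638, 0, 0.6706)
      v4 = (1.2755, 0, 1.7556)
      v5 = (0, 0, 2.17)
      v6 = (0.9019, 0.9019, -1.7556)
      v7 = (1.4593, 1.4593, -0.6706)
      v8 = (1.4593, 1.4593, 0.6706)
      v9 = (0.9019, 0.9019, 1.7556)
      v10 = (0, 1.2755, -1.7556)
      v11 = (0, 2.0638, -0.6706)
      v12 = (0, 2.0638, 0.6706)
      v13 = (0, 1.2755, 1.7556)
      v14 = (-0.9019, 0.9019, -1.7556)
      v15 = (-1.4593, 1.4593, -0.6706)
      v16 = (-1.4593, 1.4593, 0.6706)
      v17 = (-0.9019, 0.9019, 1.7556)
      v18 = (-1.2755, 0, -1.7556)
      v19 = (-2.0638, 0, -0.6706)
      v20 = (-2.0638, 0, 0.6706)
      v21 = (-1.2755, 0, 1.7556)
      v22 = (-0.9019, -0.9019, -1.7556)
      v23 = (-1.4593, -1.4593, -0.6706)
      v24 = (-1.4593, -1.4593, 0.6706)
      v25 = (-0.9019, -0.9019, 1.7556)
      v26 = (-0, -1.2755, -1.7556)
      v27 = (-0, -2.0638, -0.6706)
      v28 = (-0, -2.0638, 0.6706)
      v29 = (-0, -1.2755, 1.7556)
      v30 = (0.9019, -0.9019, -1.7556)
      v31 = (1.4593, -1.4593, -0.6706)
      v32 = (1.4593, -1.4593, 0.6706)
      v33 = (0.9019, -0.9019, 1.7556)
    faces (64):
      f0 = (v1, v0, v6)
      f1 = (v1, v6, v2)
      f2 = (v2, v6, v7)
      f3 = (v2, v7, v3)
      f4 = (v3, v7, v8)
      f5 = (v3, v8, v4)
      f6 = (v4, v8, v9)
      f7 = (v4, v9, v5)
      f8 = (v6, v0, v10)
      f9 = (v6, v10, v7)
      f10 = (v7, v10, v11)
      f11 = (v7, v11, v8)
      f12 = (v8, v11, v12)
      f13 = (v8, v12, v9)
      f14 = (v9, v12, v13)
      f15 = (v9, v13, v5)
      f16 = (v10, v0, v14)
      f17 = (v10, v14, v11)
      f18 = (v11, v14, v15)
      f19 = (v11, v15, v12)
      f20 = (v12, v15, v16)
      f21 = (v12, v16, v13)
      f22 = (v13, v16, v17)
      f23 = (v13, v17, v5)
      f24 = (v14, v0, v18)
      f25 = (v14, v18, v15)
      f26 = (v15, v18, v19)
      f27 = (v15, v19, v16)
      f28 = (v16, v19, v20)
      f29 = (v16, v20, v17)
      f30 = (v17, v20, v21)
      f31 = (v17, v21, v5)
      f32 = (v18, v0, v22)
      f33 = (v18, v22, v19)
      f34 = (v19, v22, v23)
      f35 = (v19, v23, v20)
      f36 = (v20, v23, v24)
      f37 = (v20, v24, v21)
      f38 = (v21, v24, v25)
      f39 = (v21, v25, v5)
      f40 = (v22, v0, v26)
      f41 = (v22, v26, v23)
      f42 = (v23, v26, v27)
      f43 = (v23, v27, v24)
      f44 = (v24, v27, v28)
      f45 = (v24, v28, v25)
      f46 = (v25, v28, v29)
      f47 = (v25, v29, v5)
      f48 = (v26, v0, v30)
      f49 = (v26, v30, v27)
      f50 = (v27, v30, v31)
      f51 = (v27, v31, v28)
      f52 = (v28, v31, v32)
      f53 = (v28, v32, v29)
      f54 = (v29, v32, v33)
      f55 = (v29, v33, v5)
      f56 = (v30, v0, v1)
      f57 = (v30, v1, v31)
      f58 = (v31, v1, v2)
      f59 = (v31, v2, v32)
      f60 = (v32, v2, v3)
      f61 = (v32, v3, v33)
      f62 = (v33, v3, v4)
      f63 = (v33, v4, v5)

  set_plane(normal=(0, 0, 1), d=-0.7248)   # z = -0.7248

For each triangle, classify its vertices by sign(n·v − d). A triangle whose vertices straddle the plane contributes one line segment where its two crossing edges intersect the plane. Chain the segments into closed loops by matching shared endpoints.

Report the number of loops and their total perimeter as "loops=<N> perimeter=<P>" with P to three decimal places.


Straddling triangles (16 of 64):
  (v1,v6,v2) [--+] → (2.00576, 0.0450534, -0.7248)–(2.02442, 0, -0.7248)  len=0.0488
  (v2,v6,v7) [+-+] → (2.00576, 0.0450534, -0.7248)–(1.43146, 1.43146, -0.7248)  len=1.5006
  (v6,v10,v7) [--+] → (1.3864, 1.45012, -0.7248)–(1.43146, 1.43146, -0.7248)  len=0.0488
  (v7,v10,v11) [+-+] → (1.3864, 1.45012, -0.7248)–(0, 2.02442, -0.7248)  len=1.5006
  (v10,v14,v11) [--+] → (-0.0450534, 2.00576, -0.7248)–(0, 2.02442, -0.7248)  len=0.0488
  (v11,v14,v15) [+-+] → (-0.0450534, 2.00576, -0.7248)–(-1.43146, 1.43146, -0.7248)  len=1.5006
  (v14,v18,v15) [--+] → (-1.45012, 1.3864, -0.7248)–(-1.43146, 1.43146, -0.7248)  len=0.0488
  (v15,v18,v19) [+-+] → (-1.45012, 1.3864, -0.7248)–(-2.02442, 0, -0.7248)  len=1.5006
  (v18,v22,v19) [--+] → (-2.00576, -0.0450534, -0.7248)–(-2.02442, 0, -0.7248)  len=0.0488
  (v19,v22,v23) [+-+] → (-2.00576, -0.0450534, -0.7248)–(-1.43146, -1.43146, -0.7248)  len=1.5006
  (v22,v26,v23) [--+] → (-1.3864, -1.45012, -0.7248)–(-1.43146, -1.43146, -0.7248)  len=0.0488
  (v23,v26,v27) [+-+] → (-1.3864, -1.45012, -0.7248)–(0, -2.02442, -0.7248)  len=1.5006
  (v26,v30,v27) [--+] → (0.0450534, -2.00576, -0.7248)–(0, -2.02442, -0.7248)  len=0.0488
  (v27,v30,v31) [+-+] → (0.0450534, -2.00576, -0.7248)–(1.43146, -1.43146, -0.7248)  len=1.5006
  (v30,v1,v31) [--+] → (1.45012, -1.3864, -0.7248)–(1.43146, -1.43146, -0.7248)  len=0.0488
  (v31,v1,v2) [+-+] → (1.45012, -1.3864, -0.7248)–(2.02442, 0, -0.7248)  len=1.5006

Chained into 1 loop(s):
  loop 1: 16 segments, perimeter = 12.3953
Total perimeter = 12.395

loops=1 perimeter=12.395


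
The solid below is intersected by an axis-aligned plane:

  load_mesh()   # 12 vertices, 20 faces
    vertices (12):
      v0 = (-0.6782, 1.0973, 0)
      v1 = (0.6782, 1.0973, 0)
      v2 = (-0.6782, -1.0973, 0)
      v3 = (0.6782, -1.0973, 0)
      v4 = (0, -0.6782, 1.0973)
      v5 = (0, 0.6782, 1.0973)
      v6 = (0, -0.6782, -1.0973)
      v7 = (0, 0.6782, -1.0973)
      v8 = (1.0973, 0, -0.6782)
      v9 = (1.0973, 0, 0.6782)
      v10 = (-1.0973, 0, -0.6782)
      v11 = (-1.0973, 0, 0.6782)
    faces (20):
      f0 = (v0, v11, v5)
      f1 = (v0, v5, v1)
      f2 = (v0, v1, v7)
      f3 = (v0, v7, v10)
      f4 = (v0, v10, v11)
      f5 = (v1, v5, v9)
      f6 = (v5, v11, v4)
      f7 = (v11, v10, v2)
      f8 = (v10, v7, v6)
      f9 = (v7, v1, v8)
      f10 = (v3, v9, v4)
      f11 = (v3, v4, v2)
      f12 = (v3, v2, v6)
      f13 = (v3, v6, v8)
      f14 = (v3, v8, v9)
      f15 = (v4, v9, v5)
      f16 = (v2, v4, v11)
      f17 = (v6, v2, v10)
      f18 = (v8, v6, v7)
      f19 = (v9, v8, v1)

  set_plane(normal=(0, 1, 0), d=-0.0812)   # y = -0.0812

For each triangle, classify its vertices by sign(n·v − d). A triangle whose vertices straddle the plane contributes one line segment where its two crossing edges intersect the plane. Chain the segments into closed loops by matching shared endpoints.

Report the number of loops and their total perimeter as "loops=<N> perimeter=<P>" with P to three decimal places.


Straddling triangles (10 of 20):
  (v5,v11,v4) [++-] → (-0.965922, -0.0812, 0.728378)–(0, -0.0812, 1.0973)  len=1.0340
  (v11,v10,v2) [++-] → (-1.06629, -0.0812, -0.628013)–(-1.06629, -0.0812, 0.628013)  len=1.2560
  (v10,v7,v6) [++-] → (0, -0.0812, -1.0973)–(-0.965922, -0.0812, -0.728378)  len=1.0340
  (v3,v9,v4) [-+-] → (1.06629, -0.0812, 0.628013)–(0.965922, -0.0812, 0.728378)  len=0.1419
  (v3,v6,v8) [--+] → (0.965922, -0.0812, -0.728378)–(1.06629, -0.0812, -0.628013)  len=0.1419
  (v3,v8,v9) [-++] → (1.06629, -0.0812, -0.628013)–(1.06629, -0.0812, 0.628013)  len=1.2560
  (v4,v9,v5) [-++] → (0.965922, -0.0812, 0.728378)–(0, -0.0812, 1.0973)  len=1.0340
  (v2,v4,v11) [--+] → (-0.965922, -0.0812, 0.728378)–(-1.06629, -0.0812, 0.628013)  len=0.1419
  (v6,v2,v10) [--+] → (-1.06629, -0.0812, -0.628013)–(-0.965922, -0.0812, -0.728378)  len=0.1419
  (v8,v6,v7) [+-+] → (0.965922, -0.0812, -0.728378)–(0, -0.0812, -1.0973)  len=1.0340

Chained into 1 loop(s):
  loop 1: 10 segments, perimeter = 7.2157
Total perimeter = 7.216

loops=1 perimeter=7.216


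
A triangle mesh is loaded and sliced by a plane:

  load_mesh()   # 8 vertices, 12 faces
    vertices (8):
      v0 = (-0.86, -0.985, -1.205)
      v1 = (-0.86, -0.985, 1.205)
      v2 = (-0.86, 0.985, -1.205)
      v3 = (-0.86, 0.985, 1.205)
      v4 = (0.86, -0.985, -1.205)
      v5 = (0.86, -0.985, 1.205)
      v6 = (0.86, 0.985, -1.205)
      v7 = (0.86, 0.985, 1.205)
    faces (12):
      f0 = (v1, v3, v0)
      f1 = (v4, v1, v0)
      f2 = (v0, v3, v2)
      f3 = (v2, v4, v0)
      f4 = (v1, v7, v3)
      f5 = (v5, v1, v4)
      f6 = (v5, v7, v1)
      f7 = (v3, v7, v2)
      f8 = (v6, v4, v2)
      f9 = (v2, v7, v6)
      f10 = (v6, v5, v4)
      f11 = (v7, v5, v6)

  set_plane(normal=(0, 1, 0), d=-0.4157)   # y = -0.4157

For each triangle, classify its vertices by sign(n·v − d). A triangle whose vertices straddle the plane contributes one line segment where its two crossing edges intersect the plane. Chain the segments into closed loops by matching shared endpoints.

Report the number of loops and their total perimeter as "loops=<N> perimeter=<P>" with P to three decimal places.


loops=1 perimeter=8.260

Straddling triangles (8 of 12):
  (v1,v3,v0) [-+-] → (-0.86, -0.4157, 1.205)–(-0.86, -0.4157, -0.508547)  len=1.7135
  (v0,v3,v2) [-++] → (-0.86, -0.4157, -0.508547)–(-0.86, -0.4157, -1.205)  len=0.6965
  (v2,v4,v0) [+--] → (0.362946, -0.4157, -1.205)–(-0.86, -0.4157, -1.205)  len=1.2229
  (v1,v7,v3) [-++] → (-0.362946, -0.4157, 1.205)–(-0.86, -0.4157, 1.205)  len=0.4971
  (v5,v7,v1) [-+-] → (0.86, -0.4157, 1.205)–(-0.362946, -0.4157, 1.205)  len=1.2229
  (v6,v4,v2) [+-+] → (0.86, -0.4157, -1.205)–(0.362946, -0.4157, -1.205)  len=0.4971
  (v6,v5,v4) [+--] → (0.86, -0.4157, 0.508547)–(0.86, -0.4157, -1.205)  len=1.7135
  (v7,v5,v6) [+-+] → (0.86, -0.4157, 1.205)–(0.86, -0.4157, 0.508547)  len=0.6965

Chained into 1 loop(s):
  loop 1: 8 segments, perimeter = 8.2600
Total perimeter = 8.260


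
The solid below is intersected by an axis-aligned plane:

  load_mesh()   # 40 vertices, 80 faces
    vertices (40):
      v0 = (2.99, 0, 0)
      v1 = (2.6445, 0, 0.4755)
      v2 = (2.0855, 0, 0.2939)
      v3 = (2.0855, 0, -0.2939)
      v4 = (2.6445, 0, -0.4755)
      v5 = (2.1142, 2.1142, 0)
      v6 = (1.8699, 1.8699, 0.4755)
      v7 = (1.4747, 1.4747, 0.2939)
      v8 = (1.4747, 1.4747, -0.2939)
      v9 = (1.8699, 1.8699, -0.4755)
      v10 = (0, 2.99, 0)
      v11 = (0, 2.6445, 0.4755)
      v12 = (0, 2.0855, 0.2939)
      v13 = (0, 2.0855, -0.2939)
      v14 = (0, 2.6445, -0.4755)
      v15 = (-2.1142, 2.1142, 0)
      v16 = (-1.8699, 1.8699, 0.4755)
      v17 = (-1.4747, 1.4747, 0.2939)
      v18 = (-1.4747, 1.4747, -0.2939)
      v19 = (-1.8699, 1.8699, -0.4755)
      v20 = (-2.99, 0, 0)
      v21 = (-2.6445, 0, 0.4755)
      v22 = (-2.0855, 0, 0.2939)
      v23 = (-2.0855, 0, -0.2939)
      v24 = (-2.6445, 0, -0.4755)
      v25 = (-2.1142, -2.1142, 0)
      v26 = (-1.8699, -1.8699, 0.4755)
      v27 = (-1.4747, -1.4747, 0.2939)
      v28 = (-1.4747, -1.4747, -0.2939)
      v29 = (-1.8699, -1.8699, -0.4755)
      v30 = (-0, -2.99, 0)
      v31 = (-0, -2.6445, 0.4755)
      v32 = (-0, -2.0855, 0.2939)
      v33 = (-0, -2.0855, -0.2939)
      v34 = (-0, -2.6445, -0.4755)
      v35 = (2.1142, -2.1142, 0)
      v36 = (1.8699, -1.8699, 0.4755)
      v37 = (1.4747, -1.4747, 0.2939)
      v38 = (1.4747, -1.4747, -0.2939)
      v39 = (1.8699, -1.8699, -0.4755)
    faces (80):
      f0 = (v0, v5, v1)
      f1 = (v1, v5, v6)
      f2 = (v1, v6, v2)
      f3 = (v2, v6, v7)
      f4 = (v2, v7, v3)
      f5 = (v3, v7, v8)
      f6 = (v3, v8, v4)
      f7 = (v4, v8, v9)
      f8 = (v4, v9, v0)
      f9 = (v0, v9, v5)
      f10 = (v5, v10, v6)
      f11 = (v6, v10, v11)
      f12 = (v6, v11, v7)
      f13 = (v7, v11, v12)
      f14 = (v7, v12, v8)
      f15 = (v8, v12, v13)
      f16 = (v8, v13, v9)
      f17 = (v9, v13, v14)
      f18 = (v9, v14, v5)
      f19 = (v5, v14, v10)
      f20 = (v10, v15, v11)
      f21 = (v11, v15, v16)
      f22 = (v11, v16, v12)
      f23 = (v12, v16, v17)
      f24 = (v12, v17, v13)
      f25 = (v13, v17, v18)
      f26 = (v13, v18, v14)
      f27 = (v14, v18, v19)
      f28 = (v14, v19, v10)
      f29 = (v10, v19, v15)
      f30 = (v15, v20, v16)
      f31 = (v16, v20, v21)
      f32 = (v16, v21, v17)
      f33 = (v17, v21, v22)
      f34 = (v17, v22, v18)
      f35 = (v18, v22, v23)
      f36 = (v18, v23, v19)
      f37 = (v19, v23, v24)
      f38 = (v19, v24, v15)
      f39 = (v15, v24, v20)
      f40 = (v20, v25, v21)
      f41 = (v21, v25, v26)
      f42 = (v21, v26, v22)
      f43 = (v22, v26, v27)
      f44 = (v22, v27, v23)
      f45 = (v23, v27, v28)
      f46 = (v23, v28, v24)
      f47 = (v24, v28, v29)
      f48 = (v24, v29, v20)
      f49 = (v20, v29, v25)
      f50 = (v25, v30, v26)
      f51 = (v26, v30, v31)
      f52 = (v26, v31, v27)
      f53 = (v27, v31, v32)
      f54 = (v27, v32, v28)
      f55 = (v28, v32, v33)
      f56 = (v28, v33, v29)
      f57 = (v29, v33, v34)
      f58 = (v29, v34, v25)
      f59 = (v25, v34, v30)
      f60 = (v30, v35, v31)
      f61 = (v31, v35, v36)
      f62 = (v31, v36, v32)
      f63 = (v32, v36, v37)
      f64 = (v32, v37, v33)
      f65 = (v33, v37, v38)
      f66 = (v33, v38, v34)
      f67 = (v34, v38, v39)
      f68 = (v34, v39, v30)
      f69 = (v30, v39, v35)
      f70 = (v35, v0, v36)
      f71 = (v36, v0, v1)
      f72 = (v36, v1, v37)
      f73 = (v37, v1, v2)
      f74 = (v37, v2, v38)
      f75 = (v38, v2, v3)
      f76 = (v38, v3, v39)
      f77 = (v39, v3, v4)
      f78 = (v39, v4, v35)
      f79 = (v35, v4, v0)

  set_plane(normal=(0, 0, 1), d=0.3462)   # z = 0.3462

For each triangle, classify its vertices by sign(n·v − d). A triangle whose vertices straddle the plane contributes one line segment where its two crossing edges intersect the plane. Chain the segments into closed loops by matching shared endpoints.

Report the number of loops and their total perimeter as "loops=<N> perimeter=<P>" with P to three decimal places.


loops=2 perimeter=30.522

Straddling triangles (32 of 80):
  (v0,v5,v1) [--+] → (2.5003, 0.574902, 0.3462)–(2.73845, 0, 0.3462)  len=0.6223
  (v1,v5,v6) [+-+] → (2.5003, 0.574902, 0.3462)–(1.93633, 1.93633, 0.3462)  len=1.4736
  (v1,v6,v2) [++-] → (2.02341, 0.538523, 0.3462)–(2.24649, 0, 0.3462)  len=0.5829
  (v2,v6,v7) [-+-] → (2.02341, 0.538523, 0.3462)–(1.58852, 1.58852, 0.3462)  len=1.1365
  (v5,v10,v6) [--+] → (1.36143, 2.17448, 0.3462)–(1.93633, 1.93633, 0.3462)  len=0.6223
  (v6,v10,v11) [+-+] → (1.36143, 2.17448, 0.3462)–(0, 2.73845, 0.3462)  len=1.4736
  (v6,v11,v7) [++-] → (1.04999, 1.8116, 0.3462)–(1.58852, 1.58852, 0.3462)  len=0.5829
  (v7,v11,v12) [-+-] → (1.04999, 1.8116, 0.3462)–(0, 2.24649, 0.3462)  len=1.1365
  (v10,v15,v11) [--+] → (-0.574902, 2.5003, 0.3462)–(0, 2.73845, 0.3462)  len=0.6223
  (v11,v15,v16) [+-+] → (-0.574902, 2.5003, 0.3462)–(-1.93633, 1.93633, 0.3462)  len=1.4736
  (v11,v16,v12) [++-] → (-0.538523, 2.02341, 0.3462)–(0, 2.24649, 0.3462)  len=0.5829
  (v12,v16,v17) [-+-] → (-0.538523, 2.02341, 0.3462)–(-1.58852, 1.58852, 0.3462)  len=1.1365
  (v15,v20,v16) [--+] → (-2.17448, 1.36143, 0.3462)–(-1.93633, 1.93633, 0.3462)  len=0.6223
  (v16,v20,v21) [+-+] → (-2.17448, 1.36143, 0.3462)–(-2.73845, 0, 0.3462)  len=1.4736
  (v16,v21,v17) [++-] → (-1.8116, 1.04999, 0.3462)–(-1.58852, 1.58852, 0.3462)  len=0.5829
  (v17,v21,v22) [-+-] → (-1.8116, 1.04999, 0.3462)–(-2.24649, 0, 0.3462)  len=1.1365
  (v20,v25,v21) [--+] → (-2.5003, -0.574902, 0.3462)–(-2.73845, 0, 0.3462)  len=0.6223
  (v21,v25,v26) [+-+] → (-2.5003, -0.574902, 0.3462)–(-1.93633, -1.93633, 0.3462)  len=1.4736
  (v21,v26,v22) [++-] → (-2.02341, -0.538523, 0.3462)–(-2.24649, 0, 0.3462)  len=0.5829
  (v22,v26,v27) [-+-] → (-2.02341, -0.538523, 0.3462)–(-1.58852, -1.58852, 0.3462)  len=1.1365
  (v25,v30,v26) [--+] → (-1.36143, -2.17448, 0.3462)–(-1.93633, -1.93633, 0.3462)  len=0.6223
  (v26,v30,v31) [+-+] → (-1.36143, -2.17448, 0.3462)–(0, -2.73845, 0.3462)  len=1.4736
  (v26,v31,v27) [++-] → (-1.04999, -1.8116, 0.3462)–(-1.58852, -1.58852, 0.3462)  len=0.5829
  (v27,v31,v32) [-+-] → (-1.04999, -1.8116, 0.3462)–(0, -2.24649, 0.3462)  len=1.1365
  (v30,v35,v31) [--+] → (0.574902, -2.5003, 0.3462)–(0, -2.73845, 0.3462)  len=0.6223
  (v31,v35,v36) [+-+] → (0.574902, -2.5003, 0.3462)–(1.93633, -1.93633, 0.3462)  len=1.4736
  (v31,v36,v32) [++-] → (0.538523, -2.02341, 0.3462)–(0, -2.24649, 0.3462)  len=0.5829
  (v32,v36,v37) [-+-] → (0.538523, -2.02341, 0.3462)–(1.58852, -1.58852, 0.3462)  len=1.1365
  (v35,v0,v36) [--+] → (2.17448, -1.36143, 0.3462)–(1.93633, -1.93633, 0.3462)  len=0.6223
  (v36,v0,v1) [+-+] → (2.17448, -1.36143, 0.3462)–(2.73845, 0, 0.3462)  len=1.4736
  (v36,v1,v37) [++-] → (1.8116, -1.04999, 0.3462)–(1.58852, -1.58852, 0.3462)  len=0.5829
  (v37,v1,v2) [-+-] → (1.8116, -1.04999, 0.3462)–(2.24649, 0, 0.3462)  len=1.1365

Chained into 2 loop(s):
  loop 1: 16 segments, perimeter = 16.7672
  loop 2: 16 segments, perimeter = 13.7551
Total perimeter = 30.522


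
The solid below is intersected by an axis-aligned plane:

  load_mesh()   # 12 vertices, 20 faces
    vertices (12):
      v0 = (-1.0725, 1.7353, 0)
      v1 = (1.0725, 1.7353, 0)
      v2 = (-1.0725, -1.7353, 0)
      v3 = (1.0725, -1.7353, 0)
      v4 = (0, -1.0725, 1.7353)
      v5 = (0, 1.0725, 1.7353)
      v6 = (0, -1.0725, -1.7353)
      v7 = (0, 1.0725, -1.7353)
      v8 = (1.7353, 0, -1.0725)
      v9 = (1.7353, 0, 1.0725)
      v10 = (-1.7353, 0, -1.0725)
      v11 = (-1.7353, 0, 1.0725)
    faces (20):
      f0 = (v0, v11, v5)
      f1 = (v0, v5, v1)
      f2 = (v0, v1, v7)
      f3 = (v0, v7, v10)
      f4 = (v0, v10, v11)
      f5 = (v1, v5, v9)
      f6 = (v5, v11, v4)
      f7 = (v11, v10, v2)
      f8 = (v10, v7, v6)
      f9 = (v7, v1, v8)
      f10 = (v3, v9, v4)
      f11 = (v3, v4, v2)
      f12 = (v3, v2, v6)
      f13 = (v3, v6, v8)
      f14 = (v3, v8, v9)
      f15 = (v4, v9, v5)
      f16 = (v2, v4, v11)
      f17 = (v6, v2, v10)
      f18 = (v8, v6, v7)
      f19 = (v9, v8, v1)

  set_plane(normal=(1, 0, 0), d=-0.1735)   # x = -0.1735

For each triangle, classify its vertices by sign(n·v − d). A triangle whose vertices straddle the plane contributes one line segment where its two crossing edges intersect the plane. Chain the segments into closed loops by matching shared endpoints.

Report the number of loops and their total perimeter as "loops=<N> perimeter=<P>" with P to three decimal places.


Straddling triangles (10 of 20):
  (v0,v11,v5) [--+] → (-0.1735, 0.965269, 1.66903)–(-0.1735, 1.17972, 1.45458)  len=0.3033
  (v0,v5,v1) [-++] → (-0.1735, 1.17972, 1.45458)–(-0.1735, 1.7353, 0)  len=1.5571
  (v0,v1,v7) [-++] → (-0.1735, 1.7353, 0)–(-0.1735, 1.17972, -1.45458)  len=1.5571
  (v0,v7,v10) [-+-] → (-0.1735, 1.17972, -1.45458)–(-0.1735, 0.965269, -1.66903)  len=0.3033
  (v5,v11,v4) [+-+] → (-0.1735, 0.965269, 1.66903)–(-0.1735, -0.965269, 1.66903)  len=1.9305
  (v10,v7,v6) [-++] → (-0.1735, 0.965269, -1.66903)–(-0.1735, -0.965269, -1.66903)  len=1.9305
  (v3,v4,v2) [++-] → (-0.1735, -1.17972, 1.45458)–(-0.1735, -1.7353, 0)  len=1.5571
  (v3,v2,v6) [+-+] → (-0.1735, -1.7353, 0)–(-0.1735, -1.17972, -1.45458)  len=1.5571
  (v2,v4,v11) [-+-] → (-0.1735, -1.17972, 1.45458)–(-0.1735, -0.965269, 1.66903)  len=0.3033
  (v6,v2,v10) [+--] → (-0.1735, -1.17972, -1.45458)–(-0.1735, -0.965269, -1.66903)  len=0.3033

Chained into 1 loop(s):
  loop 1: 10 segments, perimeter = 11.3025
Total perimeter = 11.302

loops=1 perimeter=11.302


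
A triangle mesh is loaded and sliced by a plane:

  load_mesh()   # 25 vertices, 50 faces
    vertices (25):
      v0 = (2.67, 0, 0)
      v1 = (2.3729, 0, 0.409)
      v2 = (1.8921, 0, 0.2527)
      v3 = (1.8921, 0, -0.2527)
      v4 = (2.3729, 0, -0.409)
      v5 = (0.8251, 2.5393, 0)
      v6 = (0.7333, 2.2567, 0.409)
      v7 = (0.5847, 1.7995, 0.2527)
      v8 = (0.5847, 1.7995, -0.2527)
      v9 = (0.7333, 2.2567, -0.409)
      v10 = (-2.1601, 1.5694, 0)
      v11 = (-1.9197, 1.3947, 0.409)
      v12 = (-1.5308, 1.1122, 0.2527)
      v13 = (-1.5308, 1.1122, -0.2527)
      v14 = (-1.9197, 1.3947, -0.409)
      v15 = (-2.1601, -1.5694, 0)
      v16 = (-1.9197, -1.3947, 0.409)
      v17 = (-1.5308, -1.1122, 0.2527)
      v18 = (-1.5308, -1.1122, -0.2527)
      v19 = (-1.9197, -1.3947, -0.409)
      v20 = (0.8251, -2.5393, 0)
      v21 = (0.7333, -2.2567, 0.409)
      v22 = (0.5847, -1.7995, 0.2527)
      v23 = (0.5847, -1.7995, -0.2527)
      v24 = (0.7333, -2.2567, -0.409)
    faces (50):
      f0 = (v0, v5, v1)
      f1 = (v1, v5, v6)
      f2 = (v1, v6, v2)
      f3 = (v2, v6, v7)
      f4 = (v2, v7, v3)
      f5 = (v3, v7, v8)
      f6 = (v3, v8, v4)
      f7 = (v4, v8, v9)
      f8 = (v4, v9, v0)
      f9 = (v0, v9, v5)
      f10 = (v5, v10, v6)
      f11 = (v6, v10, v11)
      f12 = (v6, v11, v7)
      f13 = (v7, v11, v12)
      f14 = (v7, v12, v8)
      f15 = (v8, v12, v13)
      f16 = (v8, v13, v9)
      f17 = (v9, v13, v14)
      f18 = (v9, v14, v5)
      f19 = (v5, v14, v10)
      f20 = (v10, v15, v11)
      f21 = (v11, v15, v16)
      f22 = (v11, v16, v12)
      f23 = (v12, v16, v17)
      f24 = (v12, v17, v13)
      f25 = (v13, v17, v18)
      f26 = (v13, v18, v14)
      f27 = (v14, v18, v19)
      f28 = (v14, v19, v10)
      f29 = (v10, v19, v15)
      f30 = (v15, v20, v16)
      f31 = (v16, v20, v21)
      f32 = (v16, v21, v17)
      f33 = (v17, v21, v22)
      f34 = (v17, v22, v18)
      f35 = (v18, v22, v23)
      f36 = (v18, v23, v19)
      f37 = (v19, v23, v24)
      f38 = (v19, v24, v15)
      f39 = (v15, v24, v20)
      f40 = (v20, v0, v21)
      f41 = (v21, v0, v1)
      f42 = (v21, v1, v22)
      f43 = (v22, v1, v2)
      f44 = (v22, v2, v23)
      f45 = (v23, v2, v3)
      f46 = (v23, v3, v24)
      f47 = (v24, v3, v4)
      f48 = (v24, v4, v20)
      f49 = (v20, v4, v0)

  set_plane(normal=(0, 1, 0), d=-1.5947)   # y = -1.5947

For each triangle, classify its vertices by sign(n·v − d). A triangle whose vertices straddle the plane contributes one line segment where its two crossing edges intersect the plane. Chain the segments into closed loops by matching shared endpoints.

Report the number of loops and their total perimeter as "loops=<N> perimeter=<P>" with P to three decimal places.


loops=2 perimeter=7.327

Straddling triangles (20 of 50):
  (v15,v20,v16) [+-+] → (-2.08223, -1.5947, 0)–(-1.44009, -1.5947, 0.337534)  len=0.7254
  (v16,v20,v21) [+--] → (-1.44009, -1.5947, 0.337534)–(-1.30415, -1.5947, 0.409)  len=0.1536
  (v16,v21,v17) [+-+] → (-1.30415, -1.5947, 0.409)–(-0.576297, -1.5947, 0.318593)  len=0.7335
  (v17,v21,v22) [+--] → (-0.576297, -1.5947, 0.318593)–(-0.0456716, -1.5947, 0.2527)  len=0.5347
  (v17,v22,v18) [+-+] → (-0.0456716, -1.5947, 0.2527)–(-0.0456716, -1.5947, 0.102102)  len=0.1506
  (v18,v22,v23) [+--] → (-0.0456716, -1.5947, 0.102102)–(-0.0456716, -1.5947, -0.2527)  len=0.3548
  (v18,v23,v19) [+-+] → (-0.0456716, -1.5947, -0.2527)–(-0.682348, -1.5947, -0.331777)  len=0.6416
  (v19,v23,v24) [+--] → (-0.682348, -1.5947, -0.331777)–(-1.30415, -1.5947, -0.409)  len=0.6266
  (v19,v24,v15) [+-+] → (-1.30415, -1.5947, -0.409)–(-2.05359, -1.5947, -0.0150556)  len=0.8467
  (v15,v24,v20) [+--] → (-2.05359, -1.5947, -0.0150556)–(-2.08223, -1.5947, 0)  len=0.0324
  (v20,v0,v21) [-+-] → (1.51139, -1.5947, 0)–(1.30143, -1.5947, 0.28902)  len=0.3572
  (v21,v0,v1) [-++] → (1.30143, -1.5947, 0.28902)–(1.21427, -1.5947, 0.409)  len=0.1483
  (v21,v1,v22) [-+-] → (1.21427, -1.5947, 0.409)–(0.788214, -1.5947, 0.270488)  len=0.4480
  (v22,v1,v2) [-++] → (0.788214, -1.5947, 0.270488)–(0.733494, -1.5947, 0.2527)  len=0.0575
  (v22,v2,v23) [-+-] → (0.733494, -1.5947, 0.2527)–(0.733494, -1.5947, -0.195181)  len=0.4479
  (v23,v2,v3) [-++] → (0.733494, -1.5947, -0.195181)–(0.733494, -1.5947, -0.2527)  len=0.0575
  (v23,v3,v24) [-+-] → (0.733494, -1.5947, -0.2527)–(1.07323, -1.5947, -0.36315)  len=0.3572
  (v24,v3,v4) [-++] → (1.07323, -1.5947, -0.36315)–(1.21427, -1.5947, -0.409)  len=0.1483
  (v24,v4,v20) [-+-] → (1.21427, -1.5947, -0.409)–(1.40087, -1.5947, -0.152145)  len=0.3175
  (v20,v4,v0) [-++] → (1.40087, -1.5947, -0.152145)–(1.51139, -1.5947, 0)  len=0.1880

Chained into 2 loop(s):
  loop 1: 10 segments, perimeter = 4.7998
  loop 2: 10 segments, perimeter = 2.5276
Total perimeter = 7.327


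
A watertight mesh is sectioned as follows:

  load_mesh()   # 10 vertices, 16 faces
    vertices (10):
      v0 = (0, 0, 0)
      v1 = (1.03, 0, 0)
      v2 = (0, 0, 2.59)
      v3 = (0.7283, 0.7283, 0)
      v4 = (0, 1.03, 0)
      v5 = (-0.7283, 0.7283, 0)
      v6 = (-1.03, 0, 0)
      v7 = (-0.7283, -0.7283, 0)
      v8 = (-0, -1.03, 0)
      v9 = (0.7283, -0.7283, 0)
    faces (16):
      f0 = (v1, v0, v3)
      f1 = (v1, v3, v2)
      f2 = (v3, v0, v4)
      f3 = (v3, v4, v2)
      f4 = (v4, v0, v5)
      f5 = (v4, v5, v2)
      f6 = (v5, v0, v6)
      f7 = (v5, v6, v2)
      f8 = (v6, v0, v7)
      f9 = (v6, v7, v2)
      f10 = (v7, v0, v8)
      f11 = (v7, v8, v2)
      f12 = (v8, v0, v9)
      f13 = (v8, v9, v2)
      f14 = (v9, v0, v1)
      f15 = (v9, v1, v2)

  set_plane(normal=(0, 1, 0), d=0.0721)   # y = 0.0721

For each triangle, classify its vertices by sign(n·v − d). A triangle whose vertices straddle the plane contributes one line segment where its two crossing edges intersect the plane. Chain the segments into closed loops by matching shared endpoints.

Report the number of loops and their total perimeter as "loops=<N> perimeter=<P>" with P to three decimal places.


Straddling triangles (8 of 16):
  (v1,v0,v3) [--+] → (0.0721, 0.0721, 0)–(1.00013, 0.0721, 0)  len=0.9280
  (v1,v3,v2) [-+-] → (1.00013, 0.0721, 0)–(0.0721, 0.0721, 2.3336)  len=2.5114
  (v3,v0,v4) [+-+] → (0.0721, 0.0721, 0)–(0, 0.0721, 0)  len=0.0721
  (v3,v4,v2) [++-] → (0, 0.0721, 2.4087)–(0.0721, 0.0721, 2.3336)  len=0.1041
  (v4,v0,v5) [+-+] → (0, 0.0721, 0)–(-0.0721, 0.0721, 0)  len=0.0721
  (v4,v5,v2) [++-] → (-0.0721, 0.0721, 2.3336)–(0, 0.0721, 2.4087)  len=0.1041
  (v5,v0,v6) [+--] → (-0.0721, 0.0721, 0)–(-1.00013, 0.0721, 0)  len=0.9280
  (v5,v6,v2) [+--] → (-1.00013, 0.0721, 0)–(-0.0721, 0.0721, 2.3336)  len=2.5114

Chained into 1 loop(s):
  loop 1: 8 segments, perimeter = 7.2312
Total perimeter = 7.231

loops=1 perimeter=7.231


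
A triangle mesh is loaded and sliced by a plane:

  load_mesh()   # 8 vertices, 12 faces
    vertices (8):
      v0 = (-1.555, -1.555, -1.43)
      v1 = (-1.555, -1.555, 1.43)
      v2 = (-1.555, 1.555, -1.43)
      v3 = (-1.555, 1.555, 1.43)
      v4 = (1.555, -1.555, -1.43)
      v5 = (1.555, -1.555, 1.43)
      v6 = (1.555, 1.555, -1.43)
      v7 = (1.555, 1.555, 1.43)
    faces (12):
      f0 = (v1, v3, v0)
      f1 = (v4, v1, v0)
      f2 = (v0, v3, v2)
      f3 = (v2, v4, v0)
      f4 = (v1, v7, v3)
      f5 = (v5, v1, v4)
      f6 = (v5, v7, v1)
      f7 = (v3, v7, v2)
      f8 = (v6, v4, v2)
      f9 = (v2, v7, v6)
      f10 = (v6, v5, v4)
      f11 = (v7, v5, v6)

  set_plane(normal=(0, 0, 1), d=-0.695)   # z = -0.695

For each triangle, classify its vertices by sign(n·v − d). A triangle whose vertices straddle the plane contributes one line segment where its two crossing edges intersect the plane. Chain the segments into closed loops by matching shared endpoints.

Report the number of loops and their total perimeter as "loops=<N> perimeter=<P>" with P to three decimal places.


Straddling triangles (8 of 12):
  (v1,v3,v0) [++-] → (-1.555, -0.755752, -0.695)–(-1.555, -1.555, -0.695)  len=0.7992
  (v4,v1,v0) [-+-] → (0.755752, -1.555, -0.695)–(-1.555, -1.555, -0.695)  len=2.3108
  (v0,v3,v2) [-+-] → (-1.555, -0.755752, -0.695)–(-1.555, 1.555, -0.695)  len=2.3108
  (v5,v1,v4) [++-] → (0.755752, -1.555, -0.695)–(1.555, -1.555, -0.695)  len=0.7992
  (v3,v7,v2) [++-] → (-0.755752, 1.555, -0.695)–(-1.555, 1.555, -0.695)  len=0.7992
  (v2,v7,v6) [-+-] → (-0.755752, 1.555, -0.695)–(1.555, 1.555, -0.695)  len=2.3108
  (v6,v5,v4) [-+-] → (1.555, 0.755752, -0.695)–(1.555, -1.555, -0.695)  len=2.3108
  (v7,v5,v6) [++-] → (1.555, 0.755752, -0.695)–(1.555, 1.555, -0.695)  len=0.7992

Chained into 1 loop(s):
  loop 1: 8 segments, perimeter = 12.4400
Total perimeter = 12.440

loops=1 perimeter=12.440


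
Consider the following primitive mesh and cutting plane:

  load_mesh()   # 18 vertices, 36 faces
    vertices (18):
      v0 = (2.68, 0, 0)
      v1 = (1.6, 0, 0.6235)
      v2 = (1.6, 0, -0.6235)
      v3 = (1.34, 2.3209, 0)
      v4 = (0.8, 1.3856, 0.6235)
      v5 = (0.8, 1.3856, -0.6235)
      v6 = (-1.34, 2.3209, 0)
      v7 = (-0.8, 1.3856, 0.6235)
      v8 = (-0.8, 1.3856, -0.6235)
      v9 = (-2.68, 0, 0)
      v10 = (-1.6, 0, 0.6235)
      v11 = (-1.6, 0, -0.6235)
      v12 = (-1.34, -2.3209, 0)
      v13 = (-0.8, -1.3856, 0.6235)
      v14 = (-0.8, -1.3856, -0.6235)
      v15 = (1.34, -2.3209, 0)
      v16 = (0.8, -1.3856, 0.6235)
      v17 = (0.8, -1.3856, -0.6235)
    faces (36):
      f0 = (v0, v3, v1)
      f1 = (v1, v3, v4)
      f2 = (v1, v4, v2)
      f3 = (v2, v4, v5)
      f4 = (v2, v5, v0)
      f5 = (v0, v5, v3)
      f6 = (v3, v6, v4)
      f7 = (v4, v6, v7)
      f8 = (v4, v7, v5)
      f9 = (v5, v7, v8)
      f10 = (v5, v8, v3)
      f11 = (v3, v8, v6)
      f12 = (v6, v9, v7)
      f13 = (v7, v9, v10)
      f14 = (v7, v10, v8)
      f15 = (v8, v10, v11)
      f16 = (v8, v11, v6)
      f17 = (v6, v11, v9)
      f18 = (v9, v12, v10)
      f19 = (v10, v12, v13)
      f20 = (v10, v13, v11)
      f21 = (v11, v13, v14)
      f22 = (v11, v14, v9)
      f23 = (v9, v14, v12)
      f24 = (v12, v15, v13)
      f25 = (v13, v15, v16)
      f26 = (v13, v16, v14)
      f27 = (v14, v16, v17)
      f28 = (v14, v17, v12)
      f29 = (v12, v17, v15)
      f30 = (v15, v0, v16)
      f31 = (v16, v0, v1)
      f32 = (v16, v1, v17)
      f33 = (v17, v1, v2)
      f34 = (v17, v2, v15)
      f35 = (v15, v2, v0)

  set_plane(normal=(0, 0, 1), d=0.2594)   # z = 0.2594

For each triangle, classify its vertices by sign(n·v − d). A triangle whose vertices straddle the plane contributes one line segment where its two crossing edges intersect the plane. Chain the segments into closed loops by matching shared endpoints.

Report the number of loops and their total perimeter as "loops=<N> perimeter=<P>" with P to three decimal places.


loops=2 perimeter=22.984

Straddling triangles (24 of 36):
  (v0,v3,v1) [--+] → (1.44817, 1.35532, 0.2594)–(2.23068, 0, 0.2594)  len=1.5650
  (v1,v3,v4) [+-+] → (1.44817, 1.35532, 0.2594)–(1.11534, 1.93178, 0.2594)  len=0.6656
  (v1,v4,v2) [++-] → (1.03358, 0.981031, 0.2594)–(1.6, 0, 0.2594)  len=1.1328
  (v2,v4,v5) [-+-] → (1.03358, 0.981031, 0.2594)–(0.8, 1.3856, 0.2594)  len=0.4672
  (v3,v6,v4) [--+] → (-0.449678, 1.93178, 0.2594)–(1.11534, 1.93178, 0.2594)  len=1.5650
  (v4,v6,v7) [+-+] → (-0.449678, 1.93178, 0.2594)–(-1.11534, 1.93178, 0.2594)  len=0.6657
  (v4,v7,v5) [++-] → (-0.332831, 1.3856, 0.2594)–(0.8, 1.3856, 0.2594)  len=1.1328
  (v5,v7,v8) [-+-] → (-0.332831, 1.3856, 0.2594)–(-0.8, 1.3856, 0.2594)  len=0.4672
  (v6,v9,v7) [--+] → (-1.89785, 0.576463, 0.2594)–(-1.11534, 1.93178, 0.2594)  len=1.5650
  (v7,v9,v10) [+-+] → (-1.89785, 0.576463, 0.2594)–(-2.23068, 0, 0.2594)  len=0.6656
  (v7,v10,v8) [++-] → (-1.36642, 0.404569, 0.2594)–(-0.8, 1.3856, 0.2594)  len=1.1328
  (v8,v10,v11) [-+-] → (-1.36642, 0.404569, 0.2594)–(-1.6, 0, 0.2594)  len=0.4672
  (v9,v12,v10) [--+] → (-1.44817, -1.35532, 0.2594)–(-2.23068, 0, 0.2594)  len=1.5650
  (v10,v12,v13) [+-+] → (-1.44817, -1.35532, 0.2594)–(-1.11534, -1.93178, 0.2594)  len=0.6656
  (v10,v13,v11) [++-] → (-1.03358, -0.981031, 0.2594)–(-1.6, 0, 0.2594)  len=1.1328
  (v11,v13,v14) [-+-] → (-1.03358, -0.981031, 0.2594)–(-0.8, -1.3856, 0.2594)  len=0.4672
  (v12,v15,v13) [--+] → (0.449678, -1.93178, 0.2594)–(-1.11534, -1.93178, 0.2594)  len=1.5650
  (v13,v15,v16) [+-+] → (0.449678, -1.93178, 0.2594)–(1.11534, -1.93178, 0.2594)  len=0.6657
  (v13,v16,v14) [++-] → (0.332831, -1.3856, 0.2594)–(-0.8, -1.3856, 0.2594)  len=1.1328
  (v14,v16,v17) [-+-] → (0.332831, -1.3856, 0.2594)–(0.8, -1.3856, 0.2594)  len=0.4672
  (v15,v0,v16) [--+] → (1.89785, -0.576463, 0.2594)–(1.11534, -1.93178, 0.2594)  len=1.5650
  (v16,v0,v1) [+-+] → (1.89785, -0.576463, 0.2594)–(2.23068, 0, 0.2594)  len=0.6656
  (v16,v1,v17) [++-] → (1.36642, -0.404569, 0.2594)–(0.8, -1.3856, 0.2594)  len=1.1328
  (v17,v1,v2) [-+-] → (1.36642, -0.404569, 0.2594)–(1.6, 0, 0.2594)  len=0.4672

Chained into 2 loop(s):
  loop 1: 12 segments, perimeter = 13.3839
  loop 2: 12 segments, perimeter = 9.5999
Total perimeter = 22.984


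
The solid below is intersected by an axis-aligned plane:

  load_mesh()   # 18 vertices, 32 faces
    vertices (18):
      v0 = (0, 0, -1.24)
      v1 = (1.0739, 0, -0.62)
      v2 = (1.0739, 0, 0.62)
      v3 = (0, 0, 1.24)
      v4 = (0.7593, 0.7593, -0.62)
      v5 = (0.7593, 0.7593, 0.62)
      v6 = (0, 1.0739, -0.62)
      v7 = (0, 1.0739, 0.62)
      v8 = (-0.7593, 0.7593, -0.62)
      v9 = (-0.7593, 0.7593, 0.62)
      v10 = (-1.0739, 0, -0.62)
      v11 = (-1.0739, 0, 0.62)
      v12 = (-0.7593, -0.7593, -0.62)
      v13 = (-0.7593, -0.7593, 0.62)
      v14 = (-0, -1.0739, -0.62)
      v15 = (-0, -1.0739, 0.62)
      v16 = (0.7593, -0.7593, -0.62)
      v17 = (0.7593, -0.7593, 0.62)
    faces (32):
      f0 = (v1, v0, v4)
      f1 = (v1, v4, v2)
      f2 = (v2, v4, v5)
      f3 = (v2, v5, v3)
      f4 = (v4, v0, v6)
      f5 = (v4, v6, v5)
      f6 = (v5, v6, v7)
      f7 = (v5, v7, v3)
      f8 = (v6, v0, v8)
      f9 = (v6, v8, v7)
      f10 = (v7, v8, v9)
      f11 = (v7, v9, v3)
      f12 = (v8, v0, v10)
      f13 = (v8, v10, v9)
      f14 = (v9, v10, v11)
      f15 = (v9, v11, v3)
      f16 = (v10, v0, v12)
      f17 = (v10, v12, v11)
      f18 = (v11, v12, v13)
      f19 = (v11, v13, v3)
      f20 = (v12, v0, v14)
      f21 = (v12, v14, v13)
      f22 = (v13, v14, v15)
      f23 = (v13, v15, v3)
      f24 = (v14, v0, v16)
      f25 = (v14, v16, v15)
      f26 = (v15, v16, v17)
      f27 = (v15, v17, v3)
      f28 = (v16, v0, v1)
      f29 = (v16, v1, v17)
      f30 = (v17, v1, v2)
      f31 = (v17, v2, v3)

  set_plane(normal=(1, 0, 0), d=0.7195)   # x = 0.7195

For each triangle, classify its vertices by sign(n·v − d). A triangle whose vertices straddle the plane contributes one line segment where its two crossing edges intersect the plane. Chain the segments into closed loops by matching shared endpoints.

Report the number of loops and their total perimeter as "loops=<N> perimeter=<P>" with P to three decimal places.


Straddling triangles (12 of 32):
  (v1,v0,v4) [+-+] → (0.7195, 0, -0.824608)–(0.7195, 0.7195, -0.652498)  len=0.7398
  (v2,v5,v3) [++-] → (0.7195, 0.7195, 0.652498)–(0.7195, 0, 0.824608)  len=0.7398
  (v4,v0,v6) [+--] → (0.7195, 0.7195, -0.652498)–(0.7195, 0.77579, -0.62)  len=0.0650
  (v4,v6,v5) [+-+] → (0.7195, 0.77579, -0.62)–(0.7195, 0.77579, 0.555003)  len=1.1750
  (v5,v6,v7) [+--] → (0.7195, 0.77579, 0.555003)–(0.7195, 0.77579, 0.62)  len=0.0650
  (v5,v7,v3) [+--] → (0.7195, 0.77579, 0.62)–(0.7195, 0.7195, 0.652498)  len=0.0650
  (v14,v0,v16) [--+] → (0.7195, -0.7195, -0.652498)–(0.7195, -0.77579, -0.62)  len=0.0650
  (v14,v16,v15) [-+-] → (0.7195, -0.77579, -0.62)–(0.7195, -0.77579, -0.555003)  len=0.0650
  (v15,v16,v17) [-++] → (0.7195, -0.77579, -0.555003)–(0.7195, -0.77579, 0.62)  len=1.1750
  (v15,v17,v3) [-+-] → (0.7195, -0.77579, 0.62)–(0.7195, -0.7195, 0.652498)  len=0.0650
  (v16,v0,v1) [+-+] → (0.7195, -0.7195, -0.652498)–(0.7195, 0, -0.824608)  len=0.7398
  (v17,v2,v3) [++-] → (0.7195, 0, 0.824608)–(0.7195, -0.7195, 0.652498)  len=0.7398

Chained into 1 loop(s):
  loop 1: 12 segments, perimeter = 5.6992
Total perimeter = 5.699

loops=1 perimeter=5.699
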